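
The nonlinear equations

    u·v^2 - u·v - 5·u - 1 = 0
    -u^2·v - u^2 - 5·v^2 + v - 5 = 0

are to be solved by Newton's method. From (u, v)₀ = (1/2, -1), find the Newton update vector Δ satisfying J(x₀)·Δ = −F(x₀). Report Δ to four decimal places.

(-1.3450, 1.0233)

At (1/2, -1): F = (-2.5000, -11.0000).
Jacobian J = [[v^2 - v - 5, 2·u·v - u], [-2·u·v - 2·u, -u^2 - 10·v + 1]].
At the point, J = [[-3.0000, -1.5000], [0.0000, 10.7500]] (det J = -32.2500).
Solving J·Δ = −F gives Δ = (-1.3450, 1.0233).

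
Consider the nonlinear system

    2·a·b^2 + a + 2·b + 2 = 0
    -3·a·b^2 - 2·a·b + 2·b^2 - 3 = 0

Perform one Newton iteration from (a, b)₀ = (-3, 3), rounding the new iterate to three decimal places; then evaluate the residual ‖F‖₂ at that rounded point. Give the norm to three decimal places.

14.150

At (-3, 3): F = (-49.000, 114.000).
Jacobian J = [[2·b^2 + 1, 4·a·b + 2], [-3·b^2 - 2·b, -6·a·b - 2·a + 4·b]].
At the point, J = [[19.000, -34.000], [-33.000, 72.000]] (det J = 246.000).
Solving J·Δ = −F gives Δ = (-1.415, -2.232).
Then the next iterate is (a, b)₁ = (-4.415, 0.768).
Re-evaluating at (-4.415, 0.768): F = (-6.08715, 12.77331), so ‖F‖₂ = 14.150.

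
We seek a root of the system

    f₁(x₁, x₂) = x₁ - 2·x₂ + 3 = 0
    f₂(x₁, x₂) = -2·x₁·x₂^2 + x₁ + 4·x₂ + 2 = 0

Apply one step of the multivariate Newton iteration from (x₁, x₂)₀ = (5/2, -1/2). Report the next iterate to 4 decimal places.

(-3.6000, -0.3000)

At (5/2, -1/2): F = (6.5000, 1.2500).
Jacobian J = [[1, -2], [-2·x₂^2 + 1, -4·x₁·x₂ + 4]].
At the point, J = [[1.0000, -2.0000], [0.5000, 9.0000]] (det J = 10.0000).
Solving J·Δ = −F gives Δ = (-6.1000, 0.2000).
Then the next iterate is (x₁, x₂)₁ = (-3.6000, -0.3000).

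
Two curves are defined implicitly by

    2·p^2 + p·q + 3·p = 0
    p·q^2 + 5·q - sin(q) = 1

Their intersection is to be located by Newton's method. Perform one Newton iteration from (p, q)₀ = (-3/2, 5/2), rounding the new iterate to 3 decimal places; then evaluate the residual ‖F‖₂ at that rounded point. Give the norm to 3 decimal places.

At (-3/2, 5/2): F = (-3.750, 1.52653).
Jacobian J = [[4·p + q + 3, p], [q^2, 2·p·q - cos(q) + 5]].
At the point, J = [[-0.500, -1.500], [6.250, -1.69886]] (det J = 10.22443).
Solving J·Δ = −F gives Δ = (-0.847, -2.218).
Then the next iterate is (p, q)₁ = (-2.347, 0.282).
Re-evaluating at (-2.347, 0.282): F = (3.31396, -0.05492), so ‖F‖₂ = 3.314.

3.314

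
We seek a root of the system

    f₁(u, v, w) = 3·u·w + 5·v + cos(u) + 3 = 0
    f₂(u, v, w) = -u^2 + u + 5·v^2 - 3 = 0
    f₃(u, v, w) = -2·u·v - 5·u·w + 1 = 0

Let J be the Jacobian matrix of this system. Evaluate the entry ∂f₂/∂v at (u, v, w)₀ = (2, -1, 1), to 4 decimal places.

-10.0000

∂f₂/∂v = 10·v.
At (2, -1, 1) this is -10.0000.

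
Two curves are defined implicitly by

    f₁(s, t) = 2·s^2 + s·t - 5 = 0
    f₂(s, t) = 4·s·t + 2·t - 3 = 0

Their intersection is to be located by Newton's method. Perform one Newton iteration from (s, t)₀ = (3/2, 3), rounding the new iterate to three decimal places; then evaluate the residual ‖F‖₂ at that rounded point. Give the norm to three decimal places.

At (3/2, 3): F = (4.000, 21.000).
Jacobian J = [[4·s + t, s], [4·t, 4·s + 2]].
At the point, J = [[9.000, 1.500], [12.000, 8.000]] (det J = 54.000).
Solving J·Δ = −F gives Δ = (-0.009, -2.611).
Then the next iterate is (s, t)₁ = (1.491, 0.389).
Re-evaluating at (1.491, 0.389): F = (0.02616, 0.09800), so ‖F‖₂ = 0.101.

0.101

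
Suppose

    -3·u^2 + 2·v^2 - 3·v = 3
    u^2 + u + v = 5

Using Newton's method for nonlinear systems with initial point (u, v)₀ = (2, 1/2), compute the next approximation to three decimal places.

(-0.071, 9.357)

At (2, 1/2): F = (-16.000, 1.500).
Jacobian J = [[-6·u, 4·v - 3], [2·u + 1, 1]].
At the point, J = [[-12.000, -1.000], [5.000, 1.000]] (det J = -7.000).
Solving J·Δ = −F gives Δ = (-2.071, 8.857).
Then the next iterate is (u, v)₁ = (-0.071, 9.357).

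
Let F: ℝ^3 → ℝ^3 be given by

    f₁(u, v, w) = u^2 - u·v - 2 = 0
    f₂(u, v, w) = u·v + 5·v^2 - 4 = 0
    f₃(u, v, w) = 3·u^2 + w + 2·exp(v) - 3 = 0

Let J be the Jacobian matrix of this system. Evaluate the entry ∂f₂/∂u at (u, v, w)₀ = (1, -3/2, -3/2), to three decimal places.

-1.500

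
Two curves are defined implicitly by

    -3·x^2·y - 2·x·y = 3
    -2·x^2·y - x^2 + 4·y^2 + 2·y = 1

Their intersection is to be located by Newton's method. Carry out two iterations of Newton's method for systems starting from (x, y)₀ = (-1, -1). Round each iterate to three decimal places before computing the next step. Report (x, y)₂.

At (-1, -1): F = (-2.000, 2.000).
Jacobian J = [[-6·x·y - 2·y, -3·x^2 - 2·x], [-4·x·y - 2·x, -2·x^2 + 8·y + 2]].
At the point, J = [[-4.000, -1.000], [-2.000, -8.000]] (det J = 30.000).
Solving J·Δ = −F gives Δ = (-0.600, 0.400).
Then the next iterate is (x, y)₁ = (-1.600, -0.600).
Round to (-1.600, -0.600) and repeat: F = (-0.312, -0.248), J = [[-4.560, -4.480], [-0.640, -7.920]].
Δ = (-0.041, -0.028), so (x, y)₂ = (-1.641, -0.628).

(-1.641, -0.628)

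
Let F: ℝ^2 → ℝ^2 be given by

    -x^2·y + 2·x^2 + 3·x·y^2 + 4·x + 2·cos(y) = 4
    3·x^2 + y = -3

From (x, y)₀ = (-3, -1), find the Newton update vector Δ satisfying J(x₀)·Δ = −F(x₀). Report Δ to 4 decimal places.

(1.6919, 1.4537)

At (-3, -1): F = (3.080605, 29.0000).
Jacobian J = [[-2·x·y + 4·x + 3·y^2 + 4, -x^2 + 6·x·y - 2·sin(y)], [6·x, 1]].
At the point, J = [[-11.0000, 10.682942], [-18.0000, 1.0000]] (det J = 181.292955).
Solving J·Δ = −F gives Δ = (1.6919, 1.4537).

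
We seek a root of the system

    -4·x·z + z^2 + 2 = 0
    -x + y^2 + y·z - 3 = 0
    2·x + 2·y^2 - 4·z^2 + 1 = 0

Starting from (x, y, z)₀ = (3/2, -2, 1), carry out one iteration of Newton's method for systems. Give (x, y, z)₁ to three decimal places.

At (3/2, -2, 1): F = (-3.000, -2.500, 8.000).
Jacobian J = [[-4·z, 0, -4·x + 2·z], [-1, 2·y + z, y], [2, 4·y, -8·z]].
At the point, J = [[-4.000, 0.000, -4.000], [-1.000, -3.000, -2.000], [2.000, -8.000, -8.000]] (det J = -88.000).
Solving J·Δ = −F gives Δ = (-2.273, -1.091, 1.523).
Then the next iterate is (x, y, z)₁ = (-0.773, -3.091, 2.523).

(-0.773, -3.091, 2.523)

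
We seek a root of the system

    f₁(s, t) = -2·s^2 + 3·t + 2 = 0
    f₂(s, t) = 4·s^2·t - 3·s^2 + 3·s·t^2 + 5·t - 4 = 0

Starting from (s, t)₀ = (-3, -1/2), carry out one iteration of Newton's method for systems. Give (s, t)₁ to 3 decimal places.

(-1.594, -0.290)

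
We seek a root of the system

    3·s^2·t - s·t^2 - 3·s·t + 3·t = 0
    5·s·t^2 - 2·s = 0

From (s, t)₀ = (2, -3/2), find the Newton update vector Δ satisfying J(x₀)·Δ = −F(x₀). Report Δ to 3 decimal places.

(-0.787, 0.374)

At (2, -3/2): F = (-18.000, 18.500).
Jacobian J = [[6·s·t - t^2 - 3·t, 3·s^2 - 2·s·t - 3·s + 3], [5·t^2 - 2, 10·s·t]].
At the point, J = [[-15.750, 15.000], [9.250, -30.000]] (det J = 333.750).
Solving J·Δ = −F gives Δ = (-0.787, 0.374).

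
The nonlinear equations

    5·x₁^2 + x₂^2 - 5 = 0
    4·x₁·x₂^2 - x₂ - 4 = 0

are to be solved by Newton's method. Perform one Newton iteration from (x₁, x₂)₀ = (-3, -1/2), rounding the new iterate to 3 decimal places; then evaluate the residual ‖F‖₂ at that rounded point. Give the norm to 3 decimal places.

9.850

At (-3, -1/2): F = (40.250, -6.500).
Jacobian J = [[10·x₁, 2·x₂], [4·x₂^2, 8·x₁·x₂ - 1]].
At the point, J = [[-30.000, -1.000], [1.000, 11.000]] (det J = -329.000).
Solving J·Δ = −F gives Δ = (1.326, 0.470).
Then the next iterate is (x₁, x₂)₁ = (-1.674, -0.030).
Re-evaluating at (-1.674, -0.030): F = (9.01228, -3.97603), so ‖F‖₂ = 9.850.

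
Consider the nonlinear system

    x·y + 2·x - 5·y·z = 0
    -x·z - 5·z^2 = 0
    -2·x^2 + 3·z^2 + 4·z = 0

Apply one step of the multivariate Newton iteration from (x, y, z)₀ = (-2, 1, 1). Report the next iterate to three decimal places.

(-1.296, 0.061, 0.537)

At (-2, 1, 1): F = (-11.000, -3.000, -1.000).
Jacobian J = [[y + 2, x - 5·z, -5·y], [-z, 0, -x - 10·z], [-4·x, 0, 6·z + 4]].
At the point, J = [[3.000, -7.000, -5.000], [-1.000, 0.000, -8.000], [8.000, 0.000, 10.000]] (det J = 378.000).
Solving J·Δ = −F gives Δ = (0.704, -0.939, -0.463).
Then the next iterate is (x, y, z)₁ = (-1.296, 0.061, 0.537).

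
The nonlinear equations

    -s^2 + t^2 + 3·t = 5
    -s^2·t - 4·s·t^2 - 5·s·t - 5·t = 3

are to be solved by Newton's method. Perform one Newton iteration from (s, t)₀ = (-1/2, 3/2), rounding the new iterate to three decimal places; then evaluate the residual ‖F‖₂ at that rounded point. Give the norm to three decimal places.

At (-1/2, 3/2): F = (1.500, -2.625).
Jacobian J = [[-2·s, 2·t + 3], [-2·s·t - 4·t^2 - 5·t, -s^2 - 8·s·t - 5·s - 5]].
At the point, J = [[1.000, 6.000], [-15.000, 3.250]] (det J = 93.250).
Solving J·Δ = −F gives Δ = (-0.221, -0.213).
Then the next iterate is (s, t)₁ = (-0.721, 1.287).
Re-evaluating at (-0.721, 1.287): F = (-0.00247, -0.68743), so ‖F‖₂ = 0.687.

0.687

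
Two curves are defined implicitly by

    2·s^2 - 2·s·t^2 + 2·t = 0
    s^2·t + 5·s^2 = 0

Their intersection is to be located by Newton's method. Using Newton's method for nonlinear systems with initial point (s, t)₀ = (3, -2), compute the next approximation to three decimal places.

(1.167, -1.333)

At (3, -2): F = (-10.000, 27.000).
Jacobian J = [[4·s - 2·t^2, -4·s·t + 2], [2·s·t + 10·s, s^2]].
At the point, J = [[4.000, 26.000], [18.000, 9.000]] (det J = -432.000).
Solving J·Δ = −F gives Δ = (-1.833, 0.667).
Then the next iterate is (s, t)₁ = (1.167, -1.333).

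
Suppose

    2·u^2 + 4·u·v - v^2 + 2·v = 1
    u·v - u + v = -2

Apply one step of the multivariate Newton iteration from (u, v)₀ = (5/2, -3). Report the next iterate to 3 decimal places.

(1.258, -1.277)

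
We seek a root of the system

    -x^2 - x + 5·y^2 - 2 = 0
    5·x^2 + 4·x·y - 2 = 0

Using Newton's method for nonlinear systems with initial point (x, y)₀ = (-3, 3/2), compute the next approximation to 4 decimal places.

(-1.6200, 0.8233)

At (-3, 3/2): F = (3.2500, 25.0000).
Jacobian J = [[-2·x - 1, 10·y], [10·x + 4·y, 4·x]].
At the point, J = [[5.0000, 15.0000], [-24.0000, -12.0000]] (det J = 300.0000).
Solving J·Δ = −F gives Δ = (1.3800, -0.6767).
Then the next iterate is (x, y)₁ = (-1.6200, 0.8233).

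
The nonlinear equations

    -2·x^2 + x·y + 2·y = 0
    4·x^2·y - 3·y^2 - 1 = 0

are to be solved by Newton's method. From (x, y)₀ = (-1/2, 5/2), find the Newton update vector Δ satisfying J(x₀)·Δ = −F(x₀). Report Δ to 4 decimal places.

At (-1/2, 5/2): F = (3.2500, -17.2500).
Jacobian J = [[-4·x + y, x + 2], [8·x·y, 4·x^2 - 6·y]].
At the point, J = [[4.5000, 1.5000], [-10.0000, -14.0000]] (det J = -48.0000).
Solving J·Δ = −F gives Δ = (-0.4089, -0.9401).

(-0.4089, -0.9401)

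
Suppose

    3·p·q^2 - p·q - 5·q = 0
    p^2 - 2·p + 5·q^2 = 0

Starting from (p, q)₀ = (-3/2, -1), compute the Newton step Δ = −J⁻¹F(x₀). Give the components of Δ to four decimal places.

At (-3/2, -1): F = (-1.0000, 10.2500).
Jacobian J = [[3·q^2 - q, 6·p·q - p - 5], [2·p - 2, 10·q]].
At the point, J = [[4.0000, 5.5000], [-5.0000, -10.0000]] (det J = -12.5000).
Solving J·Δ = −F gives Δ = (-3.7100, 2.8800).

(-3.7100, 2.8800)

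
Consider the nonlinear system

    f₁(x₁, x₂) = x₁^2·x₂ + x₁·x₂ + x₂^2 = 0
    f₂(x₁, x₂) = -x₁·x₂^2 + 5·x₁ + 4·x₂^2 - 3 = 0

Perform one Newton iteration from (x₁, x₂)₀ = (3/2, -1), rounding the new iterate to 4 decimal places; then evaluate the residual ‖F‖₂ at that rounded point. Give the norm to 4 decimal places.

4.3160

At (3/2, -1): F = (-2.7500, 7.0000).
Jacobian J = [[2·x₁·x₂ + x₂, x₁^2 + x₁ + 2·x₂], [-x₂^2 + 5, -2·x₁·x₂ + 8·x₂]].
At the point, J = [[-4.0000, 1.7500], [4.0000, -5.0000]] (det J = 13.0000).
Solving J·Δ = −F gives Δ = (-0.1154, 1.3077).
Then the next iterate is (x₁, x₂)₁ = (1.3846, 0.3077).
Re-evaluating at (1.3846, 0.3077): F = (1.110618, 4.170624), so ‖F‖₂ = 4.3160.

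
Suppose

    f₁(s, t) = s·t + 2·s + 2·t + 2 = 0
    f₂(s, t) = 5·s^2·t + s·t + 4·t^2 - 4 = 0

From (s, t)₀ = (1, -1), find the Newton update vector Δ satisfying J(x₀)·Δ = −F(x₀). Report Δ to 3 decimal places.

At (1, -1): F = (1.000, -6.000).
Jacobian J = [[t + 2, s + 2], [10·s·t + t, 5·s^2 + s + 8·t]].
At the point, J = [[1.000, 3.000], [-11.000, -2.000]] (det J = 31.000).
Solving J·Δ = −F gives Δ = (-0.516, -0.161).

(-0.516, -0.161)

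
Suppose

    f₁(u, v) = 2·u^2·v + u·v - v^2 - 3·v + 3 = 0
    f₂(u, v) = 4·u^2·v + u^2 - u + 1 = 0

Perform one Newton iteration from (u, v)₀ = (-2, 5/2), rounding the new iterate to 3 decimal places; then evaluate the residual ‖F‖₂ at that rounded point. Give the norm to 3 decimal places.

At (-2, 5/2): F = (4.250, 47.000).
Jacobian J = [[4·u·v + v, 2·u^2 + u - 2·v - 3], [8·u·v + 2·u - 1, 4·u^2]].
At the point, J = [[-17.500, -2.000], [-45.000, 16.000]] (det J = -370.000).
Solving J·Δ = −F gives Δ = (0.438, -1.706).
Then the next iterate is (u, v)₁ = (-1.562, 0.794).
Re-evaluating at (-1.562, 0.794): F = (2.62181, 12.75079), so ‖F‖₂ = 13.018.

13.018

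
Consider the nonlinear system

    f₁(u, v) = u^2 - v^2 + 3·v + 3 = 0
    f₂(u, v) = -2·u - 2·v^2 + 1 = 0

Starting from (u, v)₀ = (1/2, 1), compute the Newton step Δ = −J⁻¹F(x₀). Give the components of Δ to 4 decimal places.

At (1/2, 1): F = (5.2500, -2.0000).
Jacobian J = [[2·u, -2·v + 3], [-2, -4·v]].
At the point, J = [[1.0000, 1.0000], [-2.0000, -4.0000]] (det J = -2.0000).
Solving J·Δ = −F gives Δ = (-9.5000, 4.2500).

(-9.5000, 4.2500)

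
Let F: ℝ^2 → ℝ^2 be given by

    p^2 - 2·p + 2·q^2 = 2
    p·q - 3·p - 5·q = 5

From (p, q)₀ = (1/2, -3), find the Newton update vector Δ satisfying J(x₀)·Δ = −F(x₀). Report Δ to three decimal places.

(0.228, 1.252)

At (1/2, -3): F = (15.250, 7.000).
Jacobian J = [[2·p - 2, 4·q], [q - 3, p - 5]].
At the point, J = [[-1.000, -12.000], [-6.000, -4.500]] (det J = -67.500).
Solving J·Δ = −F gives Δ = (0.228, 1.252).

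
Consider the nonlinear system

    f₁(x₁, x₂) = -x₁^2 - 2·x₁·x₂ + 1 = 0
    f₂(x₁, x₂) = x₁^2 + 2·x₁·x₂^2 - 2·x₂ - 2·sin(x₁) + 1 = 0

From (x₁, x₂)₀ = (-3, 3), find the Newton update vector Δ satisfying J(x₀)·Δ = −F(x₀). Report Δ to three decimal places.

At (-3, 3): F = (10.000, -49.71776).
Jacobian J = [[-2·x₁ - 2·x₂, -2·x₁], [2·x₁ + 2·x₂^2 - 2·cos(x₁), 4·x₁·x₂ - 2]].
At the point, J = [[0.000, 6.000], [13.97998, -38.000]] (det J = -83.87991).
Solving J·Δ = −F gives Δ = (-0.974, -1.667).

(-0.974, -1.667)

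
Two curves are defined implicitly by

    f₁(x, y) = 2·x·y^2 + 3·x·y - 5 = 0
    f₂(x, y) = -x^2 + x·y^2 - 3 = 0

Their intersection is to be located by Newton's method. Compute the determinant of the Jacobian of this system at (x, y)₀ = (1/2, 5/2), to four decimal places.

15.8750

J = [[2·y^2 + 3·y, 4·x·y + 3·x], [-2·x + y^2, 2·x·y]].
At the point, J = [[20.0000, 6.5000], [5.2500, 2.5000]].
det J = 15.8750.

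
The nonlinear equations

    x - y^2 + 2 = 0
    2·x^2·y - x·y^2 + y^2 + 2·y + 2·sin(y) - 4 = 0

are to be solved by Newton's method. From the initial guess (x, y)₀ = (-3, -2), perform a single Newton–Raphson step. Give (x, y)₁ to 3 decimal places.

(-1.654, -1.087)

At (-3, -2): F = (-5.000, -29.81859).
Jacobian J = [[1, -2·y], [4·x·y - y^2, 2·x^2 - 2·x·y + 2·y + 2·cos(y) + 2]].
At the point, J = [[1.000, 4.000], [20.000, 3.16771]] (det J = -76.83229).
Solving J·Δ = −F gives Δ = (1.346, 0.913).
Then the next iterate is (x, y)₁ = (-1.654, -1.087).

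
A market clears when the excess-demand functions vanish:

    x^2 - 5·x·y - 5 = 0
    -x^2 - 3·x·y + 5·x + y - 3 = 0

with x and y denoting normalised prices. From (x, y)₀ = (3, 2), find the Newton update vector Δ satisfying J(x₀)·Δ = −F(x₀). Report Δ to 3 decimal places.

(0.178, -1.781)

At (3, 2): F = (-26.000, -13.000).
Jacobian J = [[2·x - 5·y, -5·x], [-2·x - 3·y + 5, -3·x + 1]].
At the point, J = [[-4.000, -15.000], [-7.000, -8.000]] (det J = -73.000).
Solving J·Δ = −F gives Δ = (0.178, -1.781).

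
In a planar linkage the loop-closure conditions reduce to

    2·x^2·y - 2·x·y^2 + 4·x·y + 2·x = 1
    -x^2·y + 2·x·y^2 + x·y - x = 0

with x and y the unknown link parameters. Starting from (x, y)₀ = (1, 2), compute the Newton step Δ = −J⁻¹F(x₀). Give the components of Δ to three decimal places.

At (1, 2): F = (5.000, 7.000).
Jacobian J = [[4·x·y - 2·y^2 + 4·y + 2, 2·x^2 - 4·x·y + 4·x], [-2·x·y + 2·y^2 + y - 1, -x^2 + 4·x·y + x]].
At the point, J = [[10.000, -2.000], [5.000, 8.000]] (det J = 90.000).
Solving J·Δ = −F gives Δ = (-0.600, -0.500).

(-0.600, -0.500)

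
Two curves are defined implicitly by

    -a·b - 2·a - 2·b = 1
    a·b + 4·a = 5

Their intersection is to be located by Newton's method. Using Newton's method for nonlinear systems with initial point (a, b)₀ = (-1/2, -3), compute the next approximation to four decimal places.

At (-1/2, -3): F = (4.5000, -5.5000).
Jacobian J = [[-b - 2, -a - 2], [b + 4, a]].
At the point, J = [[1.0000, -1.5000], [1.0000, -0.5000]] (det J = 1.0000).
Solving J·Δ = −F gives Δ = (10.5000, 10.0000).
Then the next iterate is (a, b)₁ = (10.0000, 7.0000).

(10.0000, 7.0000)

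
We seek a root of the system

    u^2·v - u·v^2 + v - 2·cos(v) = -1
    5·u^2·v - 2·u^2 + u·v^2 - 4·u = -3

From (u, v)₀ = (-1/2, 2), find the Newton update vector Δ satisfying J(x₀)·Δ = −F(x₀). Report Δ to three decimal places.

(0.668, -0.459)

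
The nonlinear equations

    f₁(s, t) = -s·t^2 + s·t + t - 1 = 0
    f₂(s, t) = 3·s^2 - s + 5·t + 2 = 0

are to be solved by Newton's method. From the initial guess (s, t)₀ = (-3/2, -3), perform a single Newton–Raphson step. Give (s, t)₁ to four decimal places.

(-1.3395, -1.7290)

At (-3/2, -3): F = (14.0000, -4.7500).
Jacobian J = [[-t^2 + t, -2·s·t + s + 1], [6·s - 1, 5]].
At the point, J = [[-12.0000, -9.5000], [-10.0000, 5.0000]] (det J = -155.0000).
Solving J·Δ = −F gives Δ = (0.1605, 1.2710).
Then the next iterate is (s, t)₁ = (-1.3395, -1.7290).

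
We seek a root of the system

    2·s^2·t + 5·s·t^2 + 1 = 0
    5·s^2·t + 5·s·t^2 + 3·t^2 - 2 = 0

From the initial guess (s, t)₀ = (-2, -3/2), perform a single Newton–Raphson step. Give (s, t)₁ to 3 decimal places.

At (-2, -3/2): F = (-33.500, -47.750).
Jacobian J = [[4·s·t + 5·t^2, 2·s^2 + 10·s·t], [10·s·t + 5·t^2, 5·s^2 + 10·s·t + 6·t]].
At the point, J = [[23.250, 38.000], [41.250, 41.000]] (det J = -614.250).
Solving J·Δ = −F gives Δ = (0.718, 0.442).
Then the next iterate is (s, t)₁ = (-1.282, -1.058).

(-1.282, -1.058)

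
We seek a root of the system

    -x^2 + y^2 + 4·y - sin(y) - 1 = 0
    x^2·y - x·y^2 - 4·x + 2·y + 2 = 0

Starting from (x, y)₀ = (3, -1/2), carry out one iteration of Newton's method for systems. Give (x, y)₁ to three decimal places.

(1.203, -0.270)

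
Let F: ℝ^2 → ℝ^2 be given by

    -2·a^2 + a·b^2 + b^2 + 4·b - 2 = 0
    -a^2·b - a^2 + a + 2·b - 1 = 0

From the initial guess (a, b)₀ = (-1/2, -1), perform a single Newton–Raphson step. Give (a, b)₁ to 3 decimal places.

(-0.500, 1.000)

At (-1/2, -1): F = (-6.000, -3.500).
Jacobian J = [[-4·a + b^2, 2·a·b + 2·b + 4], [-2·a·b - 2·a + 1, -a^2 + 2]].
At the point, J = [[3.000, 3.000], [1.000, 1.750]] (det J = 2.250).
Solving J·Δ = −F gives Δ = (0.000, 2.000).
Then the next iterate is (a, b)₁ = (-0.500, 1.000).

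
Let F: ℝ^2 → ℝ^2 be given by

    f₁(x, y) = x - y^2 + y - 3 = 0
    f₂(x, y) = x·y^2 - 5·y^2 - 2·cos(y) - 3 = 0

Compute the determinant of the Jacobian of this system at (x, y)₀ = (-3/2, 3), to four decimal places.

6.2822

J = [[1, -2·y + 1], [y^2, 2·x·y - 10·y + 2·sin(y)]].
At the point, J = [[1.0000, -5.0000], [9.0000, -38.717760]].
det J = 6.2822.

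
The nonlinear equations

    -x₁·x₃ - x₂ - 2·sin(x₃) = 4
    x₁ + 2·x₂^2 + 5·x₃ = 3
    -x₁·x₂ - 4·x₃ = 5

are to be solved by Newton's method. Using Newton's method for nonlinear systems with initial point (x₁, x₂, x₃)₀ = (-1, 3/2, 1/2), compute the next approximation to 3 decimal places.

(-16.421, 0.173, 4.576)

At (-1, 3/2, 1/2): F = (-5.95885, 3.000, -5.500).
Jacobian J = [[-x₃, -1, -x₁ - 2·cos(x₃)], [1, 4·x₂, 5], [-x₂, -x₁, -4]].
At the point, J = [[-0.500, -1.000, -0.75517], [1.000, 6.000, 5.000], [-1.500, 1.000, -4.000]] (det J = 10.44835).
Solving J·Δ = −F gives Δ = (-15.421, -1.327, 4.076).
Then the next iterate is (x₁, x₂, x₃)₁ = (-16.421, 0.173, 4.576).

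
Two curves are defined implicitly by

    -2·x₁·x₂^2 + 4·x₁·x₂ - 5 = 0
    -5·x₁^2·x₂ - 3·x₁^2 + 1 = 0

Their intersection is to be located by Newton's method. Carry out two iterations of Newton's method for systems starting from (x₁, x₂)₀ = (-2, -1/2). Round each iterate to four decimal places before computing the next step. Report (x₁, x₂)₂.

(-1.8235, -0.5398)

At (-2, -1/2): F = (0.0000, -1.0000).
Jacobian J = [[-2·x₂^2 + 4·x₂, -4·x₁·x₂ + 4·x₁], [-10·x₁·x₂ - 6·x₁, -5·x₁^2]].
At the point, J = [[-2.5000, -12.0000], [2.0000, -20.0000]] (det J = 74.0000).
Solving J·Δ = −F gives Δ = (0.1622, -0.0338).
Then the next iterate is (x₁, x₂)₁ = (-1.8378, -0.5338).
Round to (-1.8378, -0.5338) and repeat: F = (-0.028595, -0.117955), J = [[-2.705085, -11.275271], [1.216624, -16.887544]].
Δ = (0.0143, -0.0060), so (x₁, x₂)₂ = (-1.8235, -0.5398).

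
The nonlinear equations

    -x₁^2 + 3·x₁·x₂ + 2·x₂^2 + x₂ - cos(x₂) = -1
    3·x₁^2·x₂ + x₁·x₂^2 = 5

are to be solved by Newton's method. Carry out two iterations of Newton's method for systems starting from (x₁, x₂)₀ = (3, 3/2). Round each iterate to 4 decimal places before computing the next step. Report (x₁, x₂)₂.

(2.0320, 0.5262)

At (3, 3/2): F = (11.429263, 42.2500).
Jacobian J = [[-2·x₁ + 3·x₂, 3·x₁ + 4·x₂ + sin(x₂) + 1], [6·x₁·x₂ + x₂^2, 3·x₁^2 + 2·x₁·x₂]].
At the point, J = [[-1.5000, 16.997495], [29.2500, 36.0000]] (det J = -551.176728).
Solving J·Δ = −F gives Δ = (-0.5564, -0.7215).
Then the next iterate is (x₁, x₂)₁ = (2.4436, 0.7785).
Round to (2.4436, 0.7785) and repeat: F = (2.014504, 10.426667), J = [[-2.5517, 12.147012], [12.020118, 21.718228]].
Δ = (-0.4116, -0.2523), so (x₁, x₂)₂ = (2.0320, 0.5262).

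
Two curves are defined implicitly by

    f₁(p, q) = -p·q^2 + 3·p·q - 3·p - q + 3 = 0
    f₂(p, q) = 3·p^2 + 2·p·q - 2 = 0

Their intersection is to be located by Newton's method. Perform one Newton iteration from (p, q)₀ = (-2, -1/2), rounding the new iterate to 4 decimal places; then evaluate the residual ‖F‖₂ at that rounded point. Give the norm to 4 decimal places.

At (-2, -1/2): F = (13.0000, 12.0000).
Jacobian J = [[-q^2 + 3·q - 3, -2·p·q + 3·p - 1], [6·p + 2·q, 2·p]].
At the point, J = [[-4.7500, -9.0000], [-13.0000, -4.0000]] (det J = -98.0000).
Solving J·Δ = −F gives Δ = (0.5714, 1.1429).
Then the next iterate is (p, q)₁ = (-1.4286, 0.6429).
Re-evaluating at (-1.4286, 0.6429): F = (4.478029, 2.2858), so ‖F‖₂ = 5.0277.

5.0277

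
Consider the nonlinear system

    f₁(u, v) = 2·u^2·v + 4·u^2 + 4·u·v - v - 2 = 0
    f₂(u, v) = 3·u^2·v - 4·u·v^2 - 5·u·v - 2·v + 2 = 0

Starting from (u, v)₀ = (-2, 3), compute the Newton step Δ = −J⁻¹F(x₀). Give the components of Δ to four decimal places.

At (-2, 3): F = (11.0000, 134.0000).
Jacobian J = [[4·u·v + 8·u + 4·v, 2·u^2 + 4·u - 1], [6·u·v - 4·v^2 - 5·v, 3·u^2 - 8·u·v - 5·u - 2]].
At the point, J = [[-28.0000, -1.0000], [-87.0000, 68.0000]] (det J = -1991.0000).
Solving J·Δ = −F gives Δ = (0.4430, -1.4038).

(0.4430, -1.4038)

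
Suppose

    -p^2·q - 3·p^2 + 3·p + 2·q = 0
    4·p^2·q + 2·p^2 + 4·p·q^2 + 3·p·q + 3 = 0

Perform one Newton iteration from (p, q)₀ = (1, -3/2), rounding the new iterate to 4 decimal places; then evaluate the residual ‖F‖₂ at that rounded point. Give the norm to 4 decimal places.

3.0801

At (1, -3/2): F = (-1.5000, 3.5000).
Jacobian J = [[-2·p·q - 6·p + 3, -p^2 + 2], [8·p·q + 4·p + 4·q^2 + 3·q, 4·p^2 + 8·p·q + 3·p]].
At the point, J = [[0.0000, 1.0000], [-3.5000, -5.0000]] (det J = 3.5000).
Solving J·Δ = −F gives Δ = (-1.1429, 1.5000).
Then the next iterate is (p, q)₁ = (-0.1429, 0.0000).
Re-evaluating at (-0.1429, 0.0000): F = (-0.489961, 3.040841), so ‖F‖₂ = 3.0801.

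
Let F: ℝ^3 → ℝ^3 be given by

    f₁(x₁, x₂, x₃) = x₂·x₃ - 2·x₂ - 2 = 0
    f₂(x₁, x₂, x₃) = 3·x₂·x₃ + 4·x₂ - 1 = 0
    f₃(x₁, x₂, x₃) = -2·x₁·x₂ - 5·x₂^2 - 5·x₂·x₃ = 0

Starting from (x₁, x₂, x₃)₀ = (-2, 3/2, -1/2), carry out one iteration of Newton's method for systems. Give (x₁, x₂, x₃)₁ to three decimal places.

At (-2, 3/2, -1/2): F = (-5.750, 2.750, -1.500).
Jacobian J = [[0, x₃ - 2, x₂], [0, 3·x₃ + 4, 3·x₂], [-2·x₂, -2·x₁ - 10·x₂ - 5·x₃, -5·x₂]].
At the point, J = [[0.000, -2.500, 1.500], [0.000, 2.500, 4.500], [-3.000, -8.500, -7.500]] (det J = 45.000).
Solving J·Δ = −F gives Δ = (3.917, -2.000, 0.500).
Then the next iterate is (x₁, x₂, x₃)₁ = (1.917, -0.500, 0.000).

(1.917, -0.500, 0.000)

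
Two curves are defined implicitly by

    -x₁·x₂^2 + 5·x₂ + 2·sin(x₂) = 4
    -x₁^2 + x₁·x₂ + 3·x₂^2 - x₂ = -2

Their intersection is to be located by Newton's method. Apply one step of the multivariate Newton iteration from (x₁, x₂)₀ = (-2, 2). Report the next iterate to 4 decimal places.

(-1.1404, 0.9825)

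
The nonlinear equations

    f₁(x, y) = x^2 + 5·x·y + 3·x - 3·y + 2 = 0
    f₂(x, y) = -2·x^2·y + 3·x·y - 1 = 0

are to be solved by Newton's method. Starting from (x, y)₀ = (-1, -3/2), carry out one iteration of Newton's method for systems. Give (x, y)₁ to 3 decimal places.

At (-1, -3/2): F = (12.000, 6.500).
Jacobian J = [[2·x + 5·y + 3, 5·x - 3], [-4·x·y + 3·y, -2·x^2 + 3·x]].
At the point, J = [[-6.500, -8.000], [-10.500, -5.000]] (det J = -51.500).
Solving J·Δ = −F gives Δ = (-0.155, 1.626).
Then the next iterate is (x, y)₁ = (-1.155, 0.126).

(-1.155, 0.126)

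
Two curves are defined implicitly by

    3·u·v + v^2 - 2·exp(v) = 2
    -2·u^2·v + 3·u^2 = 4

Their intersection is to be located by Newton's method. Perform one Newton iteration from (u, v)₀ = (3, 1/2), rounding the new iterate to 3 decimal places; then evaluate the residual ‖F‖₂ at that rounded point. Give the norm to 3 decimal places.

At (3, 1/2): F = (-0.54744, 14.000).
Jacobian J = [[3·v, 3·u + 2·v - 2·exp(v)], [-4·u·v + 6·u, -2·u^2]].
At the point, J = [[1.500, 6.70256], [12.000, -18.000]] (det J = -107.43069).
Solving J·Δ = −F gives Δ = (-0.782, 0.257).
Then the next iterate is (u, v)₁ = (2.218, 0.757).
Re-evaluating at (2.218, 0.757): F = (-0.65362, 3.31041), so ‖F‖₂ = 3.374.

3.374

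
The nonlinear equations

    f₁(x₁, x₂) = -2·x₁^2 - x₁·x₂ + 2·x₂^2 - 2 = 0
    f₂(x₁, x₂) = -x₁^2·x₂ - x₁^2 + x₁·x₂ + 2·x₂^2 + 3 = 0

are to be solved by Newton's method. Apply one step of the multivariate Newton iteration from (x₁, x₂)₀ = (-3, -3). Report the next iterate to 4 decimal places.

(-1.5939, -1.8788)

At (-3, -3): F = (-11.0000, 48.0000).
Jacobian J = [[-4·x₁ - x₂, -x₁ + 4·x₂], [-2·x₁·x₂ - 2·x₁ + x₂, -x₁^2 + x₁ + 4·x₂]].
At the point, J = [[15.0000, -9.0000], [-15.0000, -24.0000]] (det J = -495.0000).
Solving J·Δ = −F gives Δ = (1.4061, 1.1212).
Then the next iterate is (x₁, x₂)₁ = (-1.5939, -1.8788).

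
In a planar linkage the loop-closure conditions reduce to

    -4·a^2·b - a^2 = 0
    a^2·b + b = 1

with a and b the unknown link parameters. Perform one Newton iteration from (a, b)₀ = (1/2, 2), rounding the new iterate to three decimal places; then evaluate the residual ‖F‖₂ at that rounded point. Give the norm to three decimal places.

0.674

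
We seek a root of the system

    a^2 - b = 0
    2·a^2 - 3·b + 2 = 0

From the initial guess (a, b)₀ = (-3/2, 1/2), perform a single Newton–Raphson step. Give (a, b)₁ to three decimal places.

At (-3/2, 1/2): F = (1.750, 5.000).
Jacobian J = [[2·a, -1], [4·a, -3]].
At the point, J = [[-3.000, -1.000], [-6.000, -3.000]] (det J = 3.000).
Solving J·Δ = −F gives Δ = (0.083, 1.500).
Then the next iterate is (a, b)₁ = (-1.417, 2.000).

(-1.417, 2.000)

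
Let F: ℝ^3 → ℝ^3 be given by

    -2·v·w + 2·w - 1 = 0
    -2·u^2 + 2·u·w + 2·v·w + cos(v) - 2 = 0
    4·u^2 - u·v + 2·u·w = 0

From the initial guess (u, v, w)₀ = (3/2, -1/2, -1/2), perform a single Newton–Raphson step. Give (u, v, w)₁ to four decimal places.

(0.6926, 0.0861, 0.1380)

At (3/2, -1/2, -1/2): F = (-2.5000, -6.622417, 8.2500).
Jacobian J = [[0, -2·w, -2·v + 2], [-4·u + 2·w, 2·w - sin(v), 2·u + 2·v], [8·u - v + 2·w, -u, 2·u]].
At the point, J = [[0.0000, 1.0000, 3.0000], [-7.0000, -0.520574, 2.0000], [11.5000, -1.5000, 3.0000]] (det J = 93.459819).
Solving J·Δ = −F gives Δ = (-0.8074, 0.5861, 0.6380).
Then the next iterate is (u, v, w)₁ = (0.6926, 0.0861, 0.1380).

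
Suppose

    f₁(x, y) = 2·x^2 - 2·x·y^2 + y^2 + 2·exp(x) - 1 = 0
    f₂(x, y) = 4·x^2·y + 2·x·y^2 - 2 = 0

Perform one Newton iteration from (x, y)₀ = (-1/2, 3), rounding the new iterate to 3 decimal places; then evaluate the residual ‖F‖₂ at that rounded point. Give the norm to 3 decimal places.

4.862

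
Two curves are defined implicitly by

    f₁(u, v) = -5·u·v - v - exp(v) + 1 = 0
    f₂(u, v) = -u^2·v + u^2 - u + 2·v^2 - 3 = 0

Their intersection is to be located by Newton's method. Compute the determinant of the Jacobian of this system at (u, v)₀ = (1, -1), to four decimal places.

J = [[-5·v, -5·u - exp(v) - 1], [-2·u·v + 2·u - 1, -u^2 + 4·v]].
At the point, J = [[5.0000, -6.367879], [3.0000, -5.0000]].
det J = -5.8964.

-5.8964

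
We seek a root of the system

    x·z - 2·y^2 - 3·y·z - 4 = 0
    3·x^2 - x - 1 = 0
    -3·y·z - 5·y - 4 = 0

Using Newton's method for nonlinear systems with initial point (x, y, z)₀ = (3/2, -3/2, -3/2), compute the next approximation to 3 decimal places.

(0.969, -0.392, -0.655)

At (3/2, -3/2, -3/2): F = (-17.500, 4.250, -3.250).
Jacobian J = [[z, -4·y - 3·z, x - 3·y], [6·x - 1, 0, 0], [0, -3·z - 5, -3·y]].
At the point, J = [[-1.500, 10.500, 6.000], [8.000, 0.000, 0.000], [0.000, -0.500, 4.500]] (det J = -402.000).
Solving J·Δ = −F gives Δ = (-0.531, 1.108, 0.845).
Then the next iterate is (x, y, z)₁ = (0.969, -0.392, -0.655).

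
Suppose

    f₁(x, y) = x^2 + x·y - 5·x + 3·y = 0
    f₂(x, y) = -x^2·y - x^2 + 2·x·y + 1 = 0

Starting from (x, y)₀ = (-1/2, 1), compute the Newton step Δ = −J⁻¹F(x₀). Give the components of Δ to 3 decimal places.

(-1.417, -4.933)

At (-1/2, 1): F = (5.250, -0.500).
Jacobian J = [[2·x + y - 5, x + 3], [-2·x·y - 2·x + 2·y, -x^2 + 2·x]].
At the point, J = [[-5.000, 2.500], [4.000, -1.250]] (det J = -3.750).
Solving J·Δ = −F gives Δ = (-1.417, -4.933).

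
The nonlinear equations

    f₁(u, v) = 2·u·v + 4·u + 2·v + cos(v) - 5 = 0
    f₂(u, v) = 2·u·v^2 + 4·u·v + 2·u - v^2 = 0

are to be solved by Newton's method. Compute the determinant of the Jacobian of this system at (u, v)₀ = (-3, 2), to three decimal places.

-231.633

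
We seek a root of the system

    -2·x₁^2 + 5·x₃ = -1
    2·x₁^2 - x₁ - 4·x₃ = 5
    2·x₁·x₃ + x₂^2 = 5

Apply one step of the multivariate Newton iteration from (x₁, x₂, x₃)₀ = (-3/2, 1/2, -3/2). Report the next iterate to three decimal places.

(-2.318, 7.841, 1.682)

At (-3/2, 1/2, -3/2): F = (-11.000, 7.000, -0.250).
Jacobian J = [[-4·x₁, 0, 5], [4·x₁ - 1, 0, -4], [2·x₃, 2·x₂, 2·x₁]].
At the point, J = [[6.000, 0.000, 5.000], [-7.000, 0.000, -4.000], [-3.000, 1.000, -3.000]] (det J = -11.000).
Solving J·Δ = −F gives Δ = (-0.818, 7.341, 3.182).
Then the next iterate is (x₁, x₂, x₃)₁ = (-2.318, 7.841, 1.682).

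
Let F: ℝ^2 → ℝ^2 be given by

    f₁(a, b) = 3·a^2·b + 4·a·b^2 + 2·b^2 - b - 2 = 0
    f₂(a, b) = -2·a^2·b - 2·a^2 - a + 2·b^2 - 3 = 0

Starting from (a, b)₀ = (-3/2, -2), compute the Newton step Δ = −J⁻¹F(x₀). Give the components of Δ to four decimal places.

At (-3/2, -2): F = (-29.5000, 11.0000).
Jacobian J = [[6·a·b + 4·b^2, 3·a^2 + 8·a·b + 4·b - 1], [-4·a·b - 4·a - 1, -2·a^2 + 4·b]].
At the point, J = [[34.0000, 21.7500], [-7.0000, -12.5000]] (det J = -272.7500).
Solving J·Δ = −F gives Δ = (0.4748, 0.6141).

(0.4748, 0.6141)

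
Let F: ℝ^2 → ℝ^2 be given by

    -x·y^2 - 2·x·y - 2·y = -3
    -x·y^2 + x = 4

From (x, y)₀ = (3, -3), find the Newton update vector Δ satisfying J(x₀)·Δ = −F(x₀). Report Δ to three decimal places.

(-10.769, -3.231)

At (3, -3): F = (0.000, -28.000).
Jacobian J = [[-y^2 - 2·y, -2·x·y - 2·x - 2], [-y^2 + 1, -2·x·y]].
At the point, J = [[-3.000, 10.000], [-8.000, 18.000]] (det J = 26.000).
Solving J·Δ = −F gives Δ = (-10.769, -3.231).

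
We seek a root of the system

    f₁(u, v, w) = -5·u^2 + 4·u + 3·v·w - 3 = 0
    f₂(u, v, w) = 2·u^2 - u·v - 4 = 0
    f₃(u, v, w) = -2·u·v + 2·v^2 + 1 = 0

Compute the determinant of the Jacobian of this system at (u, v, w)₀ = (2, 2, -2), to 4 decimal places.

J = [[-10·u + 4, 3·w, 3·v], [4·u - v, -u, 0], [-2·v, -2·u + 4·v, 0]].
At the point, J = [[-16.0000, -6.0000, 6.0000], [6.0000, -2.0000, 0.0000], [-4.0000, 4.0000, 0.0000]].
det J = 96.0000.

96.0000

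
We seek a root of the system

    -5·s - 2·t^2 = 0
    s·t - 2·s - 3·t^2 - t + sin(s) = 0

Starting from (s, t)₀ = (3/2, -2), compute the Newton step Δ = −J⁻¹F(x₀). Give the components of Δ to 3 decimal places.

(-2.373, 0.454)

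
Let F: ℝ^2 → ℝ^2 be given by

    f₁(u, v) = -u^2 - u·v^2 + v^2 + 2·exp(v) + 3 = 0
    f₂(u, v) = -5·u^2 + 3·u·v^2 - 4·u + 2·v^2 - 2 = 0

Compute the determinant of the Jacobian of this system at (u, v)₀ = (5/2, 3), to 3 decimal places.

J = [[-2·u - v^2, -2·u·v + 2·v + 2·exp(v)], [-10·u + 3·v^2 - 4, 6·u·v + 4·v]].
At the point, J = [[-14.000, 31.17107], [-2.000, 57.000]].
det J = -735.658.

-735.658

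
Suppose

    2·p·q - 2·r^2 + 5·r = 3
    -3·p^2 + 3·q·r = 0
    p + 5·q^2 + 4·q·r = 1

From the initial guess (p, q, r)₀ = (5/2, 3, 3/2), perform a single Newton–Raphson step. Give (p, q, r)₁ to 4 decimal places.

(-0.2069, 2.5115, -2.1839)

At (5/2, 3, 3/2): F = (15.0000, -5.2500, 64.5000).
Jacobian J = [[2·q, 2·p, -4·r + 5], [-6·p, 3·r, 3·q], [1, 10·q + 4·r, 4·q]].
At the point, J = [[6.0000, 5.0000, -1.0000], [-15.0000, 4.5000, 9.0000], [1.0000, 36.0000, 12.0000]] (det J = -130.5000).
Solving J·Δ = −F gives Δ = (-2.7069, -0.4885, -3.6839).
Then the next iterate is (p, q, r)₁ = (-0.2069, 2.5115, -2.1839).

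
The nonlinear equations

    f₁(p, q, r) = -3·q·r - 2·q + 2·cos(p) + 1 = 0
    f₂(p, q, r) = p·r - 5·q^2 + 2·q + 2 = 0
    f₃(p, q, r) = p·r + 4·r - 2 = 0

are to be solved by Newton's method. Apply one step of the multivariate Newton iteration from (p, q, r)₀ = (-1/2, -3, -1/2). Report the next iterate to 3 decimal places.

At (-1/2, -3, -1/2): F = (4.25517, -48.750, -3.750).
Jacobian J = [[-2·sin(p), -3·r - 2, -3·q], [r, -10·q + 2, p], [r, 0, p + 4]].
At the point, J = [[0.95885, -0.500, 9.000], [-0.500, 32.000, -0.500], [-0.500, 0.000, 3.500]] (det J = 250.39132).
Solving J·Δ = −F gives Δ = (-5.872, 1.435, 0.233).
Then the next iterate is (p, q, r)₁ = (-6.372, -1.565, -0.267).

(-6.372, -1.565, -0.267)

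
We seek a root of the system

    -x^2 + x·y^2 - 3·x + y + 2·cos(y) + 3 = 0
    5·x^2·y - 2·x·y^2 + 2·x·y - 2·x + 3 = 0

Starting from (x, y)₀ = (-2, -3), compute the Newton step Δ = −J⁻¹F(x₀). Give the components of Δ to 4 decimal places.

At (-2, -3): F = (-17.979985, -5.0000).
Jacobian J = [[-2·x + y^2 - 3, 2·x·y - 2·sin(y) + 1], [10·x·y - 2·y^2 + 2·y - 2, 5·x^2 - 4·x·y + 2·x]].
At the point, J = [[10.0000, 13.282240], [34.0000, -8.0000]] (det J = -531.596161).
Solving J·Δ = −F gives Δ = (0.3955, 1.0559).

(0.3955, 1.0559)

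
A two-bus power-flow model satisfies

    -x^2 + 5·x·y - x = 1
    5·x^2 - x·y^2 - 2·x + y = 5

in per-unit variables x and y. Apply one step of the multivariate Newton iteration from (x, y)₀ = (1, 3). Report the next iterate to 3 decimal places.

(0.636, 1.473)

At (1, 3): F = (12.000, -8.000).
Jacobian J = [[-2·x + 5·y - 1, 5·x], [10·x - y^2 - 2, -2·x·y + 1]].
At the point, J = [[12.000, 5.000], [-1.000, -5.000]] (det J = -55.000).
Solving J·Δ = −F gives Δ = (-0.364, -1.527).
Then the next iterate is (x, y)₁ = (0.636, 1.473).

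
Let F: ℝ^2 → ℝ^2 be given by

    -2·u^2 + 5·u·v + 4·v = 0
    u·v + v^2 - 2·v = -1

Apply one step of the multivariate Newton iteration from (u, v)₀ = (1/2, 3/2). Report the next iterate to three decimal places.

(5.417, -4.083)

At (1/2, 3/2): F = (9.250, 1.000).
Jacobian J = [[-4·u + 5·v, 5·u + 4], [v, u + 2·v - 2]].
At the point, J = [[5.500, 6.500], [1.500, 1.500]] (det J = -1.500).
Solving J·Δ = −F gives Δ = (4.917, -5.583).
Then the next iterate is (u, v)₁ = (5.417, -4.083).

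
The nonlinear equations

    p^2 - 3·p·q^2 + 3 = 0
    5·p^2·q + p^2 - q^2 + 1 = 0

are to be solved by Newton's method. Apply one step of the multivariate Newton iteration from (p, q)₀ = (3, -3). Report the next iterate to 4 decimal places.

(1.9273, -2.1394)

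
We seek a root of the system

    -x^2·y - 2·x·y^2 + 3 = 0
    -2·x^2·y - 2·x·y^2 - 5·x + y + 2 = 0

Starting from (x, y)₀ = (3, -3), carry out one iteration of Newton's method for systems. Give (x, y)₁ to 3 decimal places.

(2.932, -2.111)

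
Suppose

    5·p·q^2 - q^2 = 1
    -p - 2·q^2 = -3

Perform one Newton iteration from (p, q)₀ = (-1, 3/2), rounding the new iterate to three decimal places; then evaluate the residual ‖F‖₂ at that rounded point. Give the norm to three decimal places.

3.306

At (-1, 3/2): F = (-14.500, -0.500).
Jacobian J = [[5·q^2, 10·p·q - 2·q], [-1, -4·q]].
At the point, J = [[11.250, -18.000], [-1.000, -6.000]] (det J = -85.500).
Solving J·Δ = −F gives Δ = (0.912, -0.235).
Then the next iterate is (p, q)₁ = (-0.088, 1.265).
Re-evaluating at (-0.088, 1.265): F = (-3.30432, -0.11245), so ‖F‖₂ = 3.306.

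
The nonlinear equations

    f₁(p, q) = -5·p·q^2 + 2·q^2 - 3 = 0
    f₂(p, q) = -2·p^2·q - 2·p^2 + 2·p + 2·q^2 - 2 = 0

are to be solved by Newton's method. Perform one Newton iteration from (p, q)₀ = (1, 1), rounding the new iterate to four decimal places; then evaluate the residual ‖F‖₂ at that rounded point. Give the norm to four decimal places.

3.3461

At (1, 1): F = (-6.0000, -2.0000).
Jacobian J = [[-5·q^2, -10·p·q + 4·q], [-4·p·q - 4·p + 2, -2·p^2 + 4·q]].
At the point, J = [[-5.0000, -6.0000], [-6.0000, 2.0000]] (det J = -46.0000).
Solving J·Δ = −F gives Δ = (-0.5217, -0.5652).
Then the next iterate is (p, q)₁ = (0.4783, 0.4348).
Re-evaluating at (0.4783, 0.4348): F = (-3.074013, -1.321779), so ‖F‖₂ = 3.3461.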